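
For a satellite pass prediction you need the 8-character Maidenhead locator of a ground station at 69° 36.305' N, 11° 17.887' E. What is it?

JP59po55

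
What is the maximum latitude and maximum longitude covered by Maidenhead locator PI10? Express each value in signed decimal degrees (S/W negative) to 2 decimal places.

-9.00, 124.00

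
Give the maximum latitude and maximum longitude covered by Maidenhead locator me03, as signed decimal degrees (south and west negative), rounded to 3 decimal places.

Field M=12, E=4: +12·20° lon, +4·10° lat → SW at lon 60°, lat -50°.
Square 0, 3: +0·2° lon, +3·1° lat → SW at lon 60°, lat -47°.
Cell spans 2° lon × 1° lat. NE corner is SW corner plus one full cell.
latitude -46.000, longitude 62.000.

-46.000, 62.000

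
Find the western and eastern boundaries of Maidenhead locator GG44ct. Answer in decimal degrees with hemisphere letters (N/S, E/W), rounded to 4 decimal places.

Field G=6, G=6: +6·20° lon, +6·10° lat → SW at lon -60°, lat -30°.
Square 4, 4: +4·2° lon, +4·1° lat → SW at lon -52°, lat -26°.
Subsquare c=2, t=19: +2·0.0833333° lon, +19·0.0416667° lat → SW at lon -51.8333°, lat -25.2083°.
Cell spans 0.0833333° lon × 0.0416667° lat.
west 51.8333° W, east 51.7500° W.

51.8333° W, 51.7500° W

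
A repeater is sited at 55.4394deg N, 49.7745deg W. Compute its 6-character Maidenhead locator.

Shift to the Maidenhead origin (180°W, 90°S): lon 130.2255, lat 145.4394.
Field: 130.2255/20 → 6 → G, 145.4394/10 → 14 → O; chars GO.
Square: 10.2255/2 → 5, 5.4394/1 → 5; chars 55.
Subsquare: 0.2255/0.0833333 → 2 → c, 0.4394/0.0416667 → 10 → k; chars ck.

GO55ck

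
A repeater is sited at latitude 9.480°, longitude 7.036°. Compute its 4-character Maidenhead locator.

JJ39

Shift to the Maidenhead origin (180°W, 90°S): lon 187.04, lat 99.48.
Field: 187.04/20 → 9 → J, 99.48/10 → 9 → J; chars JJ.
Square: 7.04/2 → 3, 9.48/1 → 9; chars 39.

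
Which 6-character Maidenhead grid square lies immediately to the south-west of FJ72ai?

Longitude subsquare a = 0; −1 → -1, wraps to 23 = x, carry into square.
Longitude square 7; −1 → 6.
Latitude subsquare i = 8; −1 → 7 = h.

FJ62xh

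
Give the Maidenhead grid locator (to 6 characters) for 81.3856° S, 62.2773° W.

Add 180° to longitude and 90° to latitude: 117.7227, 8.6144.
Field: 117.7227/20 → 5 → F, 8.6144/10 → 0 → A; chars FA.
Square: 17.7227/2 → 8, 8.6144/1 → 8; chars 88.
Subsquare: 1.7227/0.0833333 → 20 → u, 0.6144/0.0416667 → 14 → o; chars uo.

FA88uo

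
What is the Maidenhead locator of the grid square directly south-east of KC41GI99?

Longitude extended square 9; +1 → 10, wraps to 0, carry into subsquare.
Longitude subsquare g = 6; +1 → 7 = h.
Latitude extended square 9; −1 → 8.

KC41hi08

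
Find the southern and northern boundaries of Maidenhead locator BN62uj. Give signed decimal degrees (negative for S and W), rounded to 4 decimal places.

42.3750, 42.4167

Field B=1, N=13: +1·20° lon, +13·10° lat → SW at lon -160°, lat 40°.
Square 6, 2: +6·2° lon, +2·1° lat → SW at lon -148°, lat 42°.
Subsquare u=20, j=9: +20·0.0833333° lon, +9·0.0416667° lat → SW at lon -146.333°, lat 42.375°.
Cell spans 0.0833333° lon × 0.0416667° lat.
south 42.3750, north 42.4167.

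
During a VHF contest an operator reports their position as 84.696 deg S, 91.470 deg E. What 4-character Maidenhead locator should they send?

NA55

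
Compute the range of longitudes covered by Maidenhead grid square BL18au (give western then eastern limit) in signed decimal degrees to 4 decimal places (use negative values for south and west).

Field B=1, L=11: +1·20° lon, +11·10° lat → SW at lon -160°, lat 20°.
Square 1, 8: +1·2° lon, +8·1° lat → SW at lon -158°, lat 28°.
Subsquare a=0, u=20: +0·0.0833333° lon, +20·0.0416667° lat → SW at lon -158°, lat 28.8333°.
Cell spans 0.0833333° lon × 0.0416667° lat.
west -158.0000, east -157.9167.

-158.0000, -157.9167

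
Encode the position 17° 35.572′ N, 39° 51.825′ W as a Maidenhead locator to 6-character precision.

HK07bo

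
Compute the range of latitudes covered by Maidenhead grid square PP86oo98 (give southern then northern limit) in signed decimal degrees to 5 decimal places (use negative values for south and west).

Field P=15, P=15: +15·20° lon, +15·10° lat → SW at lon 120°, lat 60°.
Square 8, 6: +8·2° lon, +6·1° lat → SW at lon 136°, lat 66°.
Subsquare o=14, o=14: +14·0.0833333° lon, +14·0.0416667° lat → SW at lon 137.167°, lat 66.5833°.
Extended square 9, 8: +9·0.00833333° lon, +8·0.00416667° lat → SW at lon 137.242°, lat 66.6167°.
Cell spans 0.00833333° lon × 0.00416667° lat.
south 66.61667, north 66.62083.

66.61667, 66.62083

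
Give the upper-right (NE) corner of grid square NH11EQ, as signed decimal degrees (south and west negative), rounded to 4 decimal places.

-18.2917, 82.4167

Field N=13, H=7: +13·20° lon, +7·10° lat → SW at lon 80°, lat -20°.
Square 1, 1: +1·2° lon, +1·1° lat → SW at lon 82°, lat -19°.
Subsquare e=4, q=16: +4·0.0833333° lon, +16·0.0416667° lat → SW at lon 82.3333°, lat -18.3333°.
Cell spans 0.0833333° lon × 0.0416667° lat. NE corner is SW corner plus one full cell.
latitude -18.2917, longitude 82.4167.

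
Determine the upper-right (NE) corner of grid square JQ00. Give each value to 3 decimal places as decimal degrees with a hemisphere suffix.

Field J=9, Q=16: +9·20° lon, +16·10° lat → SW at lon 0°, lat 70°.
Square 0, 0: +0·2° lon, +0·1° lat → SW at lon 0°, lat 70°.
Cell spans 2° lon × 1° lat. NE corner is SW corner plus one full cell.
latitude 71.000° N, longitude 2.000° E.

71.000° N, 2.000° E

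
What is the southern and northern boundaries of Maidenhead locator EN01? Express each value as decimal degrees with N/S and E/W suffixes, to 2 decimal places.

Field E=4, N=13: +4·20° lon, +13·10° lat → SW at lon -100°, lat 40°.
Square 0, 1: +0·2° lon, +1·1° lat → SW at lon -100°, lat 41°.
Cell spans 2° lon × 1° lat.
south 41.00° N, north 42.00° N.

41.00° N, 42.00° N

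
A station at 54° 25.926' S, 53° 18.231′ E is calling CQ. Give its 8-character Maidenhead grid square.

LD65pn66

Add 180° to longitude and 90° to latitude: 233.30385, 35.56790.
Field: 233.30385/20 → 11 → L, 35.56790/10 → 3 → D; chars LD.
Square: 13.30385/2 → 6, 5.56790/1 → 5; chars 65.
Subsquare: 1.30385/0.0833333 → 15 → p, 0.56790/0.0416667 → 13 → n; chars pn.
Extended square: 0.05385/0.00833333 → 6, 0.02623/0.00416667 → 6; chars 66.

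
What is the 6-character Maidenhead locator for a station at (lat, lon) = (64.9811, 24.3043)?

KP24dx

Offset from 180°W / 90°S: lon 204.3043°, lat 154.9811°.
Field: lon ⌊204.3043/20⌋ = 10 → K; lat ⌊154.9811/10⌋ = 15 → P.
Square: lon ⌊4.3043/2⌋ = 2; lat ⌊4.9811/1⌋ = 4.
Subsquare: lon ⌊0.3043/0.0833333⌋ = 3 → d; lat ⌊0.9811/0.0416667⌋ = 23 → x.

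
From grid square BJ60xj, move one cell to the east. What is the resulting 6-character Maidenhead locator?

Longitude subsquare x = 23; +1 → 24, wraps to 0 = a, carry into square.
Longitude square 6; +1 → 7.
The latitude characters are unchanged.

BJ70aj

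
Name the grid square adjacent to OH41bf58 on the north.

OH41bf59

Latitude extended square 8; +1 → 9.
The longitude characters are unchanged.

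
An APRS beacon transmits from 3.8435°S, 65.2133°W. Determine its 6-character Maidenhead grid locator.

Add 180° to longitude and 90° to latitude: 114.7867, 86.1565.
Field (20°×10°, letters A–R): 114.7867/20 → 5 → F, 86.1565/10 → 8 → I; chars FI.
Square (2°×1°, digits 0–9): 14.7867/2 → 7, 6.1565/1 → 6; chars 76.
Subsquare (5′×2.5′, letters a–x): 0.7867/0.0833333 → 9 → j, 0.1565/0.0416667 → 3 → d; chars jd.

FI76jd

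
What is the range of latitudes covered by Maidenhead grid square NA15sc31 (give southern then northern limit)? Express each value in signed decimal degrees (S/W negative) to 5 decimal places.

-84.91250, -84.90833

Field N=13, A=0: +13·20° lon, +0·10° lat → SW at lon 80°, lat -90°.
Square 1, 5: +1·2° lon, +5·1° lat → SW at lon 82°, lat -85°.
Subsquare s=18, c=2: +18·0.0833333° lon, +2·0.0416667° lat → SW at lon 83.5°, lat -84.9167°.
Extended square 3, 1: +3·0.00833333° lon, +1·0.00416667° lat → SW at lon 83.525°, lat -84.9125°.
Cell spans 0.00833333° lon × 0.00416667° lat.
south -84.91250, north -84.90833.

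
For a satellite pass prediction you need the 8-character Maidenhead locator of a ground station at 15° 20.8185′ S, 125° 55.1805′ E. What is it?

PH24xp06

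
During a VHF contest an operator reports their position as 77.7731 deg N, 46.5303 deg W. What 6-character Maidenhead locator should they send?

GQ67rs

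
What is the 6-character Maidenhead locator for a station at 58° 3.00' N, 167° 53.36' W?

AO68bb

Add 180° to longitude and 90° to latitude: 12.1107, 148.0500.
Field (20°×10°, letters A–R): 12.1107/20 → 0 → A, 148.0500/10 → 14 → O; chars AO.
Square (2°×1°, digits 0–9): 12.1107/2 → 6, 8.0500/1 → 8; chars 68.
Subsquare (5′×2.5′, letters a–x): 0.1107/0.0833333 → 1 → b, 0.0500/0.0416667 → 1 → b; chars bb.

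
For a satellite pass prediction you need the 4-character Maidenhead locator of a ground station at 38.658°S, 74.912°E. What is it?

MF71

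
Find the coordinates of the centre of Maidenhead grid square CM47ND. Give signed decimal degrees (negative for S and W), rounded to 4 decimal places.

37.1458, -130.8750

Field C=2, M=12: +2·20° lon, +12·10° lat → SW at lon -140°, lat 30°.
Square 4, 7: +4·2° lon, +7·1° lat → SW at lon -132°, lat 37°.
Subsquare n=13, d=3: +13·0.0833333° lon, +3·0.0416667° lat → SW at lon -130.917°, lat 37.125°.
Cell spans 0.0833333° lon × 0.0416667° lat. Centre is SW corner plus half of each.
latitude 37.1458, longitude -130.8750.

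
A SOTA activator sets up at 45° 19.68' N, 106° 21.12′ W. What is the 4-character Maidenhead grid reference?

DN65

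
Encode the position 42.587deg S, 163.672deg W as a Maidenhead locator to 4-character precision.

Shift to the Maidenhead origin (180°W, 90°S): lon 16.33, lat 47.41.
Field: 16.33/20 → 0 → A, 47.41/10 → 4 → E; chars AE.
Square: 16.33/2 → 8, 7.41/1 → 7; chars 87.

AE87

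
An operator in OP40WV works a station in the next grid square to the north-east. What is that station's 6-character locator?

OP40xw

Longitude subsquare w = 22; +1 → 23 = x.
Latitude subsquare v = 21; +1 → 22 = w.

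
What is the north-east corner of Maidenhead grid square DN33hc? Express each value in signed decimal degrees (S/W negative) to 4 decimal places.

43.1250, -113.3333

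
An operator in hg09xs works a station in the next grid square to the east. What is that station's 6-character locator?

HG19as

Longitude subsquare x = 23; +1 → 24, wraps to 0 = a, carry into square.
Longitude square 0; +1 → 1.
The latitude characters are unchanged.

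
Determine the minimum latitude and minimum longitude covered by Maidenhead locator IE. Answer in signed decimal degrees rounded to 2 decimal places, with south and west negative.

-50.00, -20.00

Field I=8, E=4: +8·20° lon, +4·10° lat → SW at lon -20°, lat -50°.
latitude -50.00, longitude -20.00.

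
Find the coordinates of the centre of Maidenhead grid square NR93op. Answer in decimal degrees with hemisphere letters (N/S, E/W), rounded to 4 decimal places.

83.6458° N, 99.2083° E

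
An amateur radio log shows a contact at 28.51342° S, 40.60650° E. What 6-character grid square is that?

LG01hl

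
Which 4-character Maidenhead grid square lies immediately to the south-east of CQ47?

Longitude square 4; +1 → 5.
Latitude square 7; −1 → 6.

CQ56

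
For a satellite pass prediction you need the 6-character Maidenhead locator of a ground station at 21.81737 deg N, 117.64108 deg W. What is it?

DL11et

Shift to the Maidenhead origin (180°W, 90°S): lon 62.3589, lat 111.8174.
Field (20°×10°, letters A–R): 62.3589/20 → 3 → D, 111.8174/10 → 11 → L; chars DL.
Square (2°×1°, digits 0–9): 2.3589/2 → 1, 1.8174/1 → 1; chars 11.
Subsquare (5′×2.5′, letters a–x): 0.3589/0.0833333 → 4 → e, 0.8174/0.0416667 → 19 → t; chars et.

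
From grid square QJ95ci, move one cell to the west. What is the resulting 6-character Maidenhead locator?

QJ95bi

Longitude subsquare c = 2; −1 → 1 = b.
The latitude characters are unchanged.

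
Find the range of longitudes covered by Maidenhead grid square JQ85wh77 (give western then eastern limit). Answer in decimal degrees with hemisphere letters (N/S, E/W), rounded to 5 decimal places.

Field J=9, Q=16: +9·20° lon, +16·10° lat → SW at lon 0°, lat 70°.
Square 8, 5: +8·2° lon, +5·1° lat → SW at lon 16°, lat 75°.
Subsquare w=22, h=7: +22·0.0833333° lon, +7·0.0416667° lat → SW at lon 17.8333°, lat 75.2917°.
Extended square 7, 7: +7·0.00833333° lon, +7·0.00416667° lat → SW at lon 17.8917°, lat 75.3208°.
Cell spans 0.00833333° lon × 0.00416667° lat.
west 17.89167° E, east 17.90000° E.

17.89167° E, 17.90000° E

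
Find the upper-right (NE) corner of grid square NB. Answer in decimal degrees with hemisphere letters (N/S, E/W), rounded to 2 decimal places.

Field N=13, B=1: +13·20° lon, +1·10° lat → SW at lon 80°, lat -80°.
Cell spans 20° lon × 10° lat. NE corner is SW corner plus one full cell.
latitude 70.00° S, longitude 100.00° E.

70.00° S, 100.00° E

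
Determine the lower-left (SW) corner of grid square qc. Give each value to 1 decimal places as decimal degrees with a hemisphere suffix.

Field Q=16, C=2: +16·20° lon, +2·10° lat → SW at lon 140°, lat -70°.
latitude 70.0° S, longitude 140.0° E.

70.0° S, 140.0° E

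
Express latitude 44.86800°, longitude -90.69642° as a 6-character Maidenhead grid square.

EN44pu

Add 180° to longitude and 90° to latitude: 89.3036, 134.8680.
Field: 89.3036/20 → 4 → E, 134.8680/10 → 13 → N; chars EN.
Square: 9.3036/2 → 4, 4.8680/1 → 4; chars 44.
Subsquare: 1.3036/0.0833333 → 15 → p, 0.8680/0.0416667 → 20 → u; chars pu.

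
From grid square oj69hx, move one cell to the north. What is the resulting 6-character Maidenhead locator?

Latitude subsquare x = 23; +1 → 24, wraps to 0 = a, carry into square.
Latitude square 9; +1 → 10, wraps to 0, carry into field.
Latitude field J = 9; +1 → 10 = K.
The longitude characters are unchanged.

OK60ha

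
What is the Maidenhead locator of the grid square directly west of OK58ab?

OK48xb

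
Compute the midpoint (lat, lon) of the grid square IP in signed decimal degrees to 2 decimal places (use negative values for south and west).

65.00, -10.00

Field I=8, P=15: +8·20° lon, +15·10° lat → SW at lon -20°, lat 60°.
Cell spans 20° lon × 10° lat. Centre is SW corner plus half of each.
latitude 65.00, longitude -10.00.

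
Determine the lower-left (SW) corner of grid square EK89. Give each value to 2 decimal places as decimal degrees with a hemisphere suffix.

19.00° N, 84.00° W

Field E=4, K=10: +4·20° lon, +10·10° lat → SW at lon -100°, lat 10°.
Square 8, 9: +8·2° lon, +9·1° lat → SW at lon -84°, lat 19°.
latitude 19.00° N, longitude 84.00° W.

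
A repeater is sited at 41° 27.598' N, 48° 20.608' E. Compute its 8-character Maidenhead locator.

LN41el10

Add 180° to longitude and 90° to latitude: 228.34347, 131.45997.
Field: 228.34347/20 → 11 → L, 131.45997/10 → 13 → N; chars LN.
Square: 8.34347/2 → 4, 1.45997/1 → 1; chars 41.
Subsquare: 0.34347/0.0833333 → 4 → e, 0.45997/0.0416667 → 11 → l; chars el.
Extended square: 0.01013/0.00833333 → 1, 0.00163/0.00416667 → 0; chars 10.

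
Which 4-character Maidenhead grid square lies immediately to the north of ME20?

ME21

Latitude square 0; +1 → 1.
The longitude characters are unchanged.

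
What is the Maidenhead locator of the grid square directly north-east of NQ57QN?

NQ57ro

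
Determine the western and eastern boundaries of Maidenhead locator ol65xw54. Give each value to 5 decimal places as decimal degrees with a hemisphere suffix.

113.95833° E, 113.96667° E

Field O=14, L=11: +14·20° lon, +11·10° lat → SW at lon 100°, lat 20°.
Square 6, 5: +6·2° lon, +5·1° lat → SW at lon 112°, lat 25°.
Subsquare x=23, w=22: +23·0.0833333° lon, +22·0.0416667° lat → SW at lon 113.917°, lat 25.9167°.
Extended square 5, 4: +5·0.00833333° lon, +4·0.00416667° lat → SW at lon 113.958°, lat 25.9333°.
Cell spans 0.00833333° lon × 0.00416667° lat.
west 113.95833° E, east 113.96667° E.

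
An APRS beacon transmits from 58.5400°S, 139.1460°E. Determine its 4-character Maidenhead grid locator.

Add 180° to longitude and 90° to latitude: 319.15, 31.46.
Field: lon ⌊319.15/20⌋ = 15 → P; lat ⌊31.46/10⌋ = 3 → D.
Square: lon ⌊19.15/2⌋ = 9; lat ⌊1.46/1⌋ = 1.

PD91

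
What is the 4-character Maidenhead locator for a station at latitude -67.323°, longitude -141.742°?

BC92

Shift to the Maidenhead origin (180°W, 90°S): lon 38.26, lat 22.68.
Field: 38.26/20 → 1 → B, 22.68/10 → 2 → C; chars BC.
Square: 18.26/2 → 9, 2.68/1 → 2; chars 92.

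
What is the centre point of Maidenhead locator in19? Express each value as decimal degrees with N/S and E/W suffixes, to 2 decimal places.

49.50° N, 17.00° W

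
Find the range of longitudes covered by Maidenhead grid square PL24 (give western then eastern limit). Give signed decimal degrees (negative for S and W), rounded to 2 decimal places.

Field P=15, L=11: +15·20° lon, +11·10° lat → SW at lon 120°, lat 20°.
Square 2, 4: +2·2° lon, +4·1° lat → SW at lon 124°, lat 24°.
Cell spans 2° lon × 1° lat.
west 124.00, east 126.00.

124.00, 126.00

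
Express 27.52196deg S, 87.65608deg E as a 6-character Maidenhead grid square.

NG32tl

Shift to the Maidenhead origin (180°W, 90°S): lon 267.6561, lat 62.4780.
Field: 267.6561/20 → 13 → N, 62.4780/10 → 6 → G; chars NG.
Square: 7.6561/2 → 3, 2.4780/1 → 2; chars 32.
Subsquare: 1.6561/0.0833333 → 19 → t, 0.4780/0.0416667 → 11 → l; chars tl.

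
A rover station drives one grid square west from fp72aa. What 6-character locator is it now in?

FP62xa

Longitude subsquare a = 0; −1 → -1, wraps to 23 = x, carry into square.
Longitude square 7; −1 → 6.
The latitude characters are unchanged.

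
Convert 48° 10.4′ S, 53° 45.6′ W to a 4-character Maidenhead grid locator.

Shift to the Maidenhead origin (180°W, 90°S): lon 126.24, lat 41.83.
Field: 126.24/20 → 6 → G, 41.83/10 → 4 → E; chars GE.
Square: 6.24/2 → 3, 1.83/1 → 1; chars 31.

GE31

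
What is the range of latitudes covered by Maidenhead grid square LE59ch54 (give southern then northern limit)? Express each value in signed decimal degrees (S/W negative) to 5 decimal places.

-40.69167, -40.68750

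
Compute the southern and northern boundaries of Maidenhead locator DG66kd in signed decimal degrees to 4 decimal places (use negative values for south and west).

Field D=3, G=6: +3·20° lon, +6·10° lat → SW at lon -120°, lat -30°.
Square 6, 6: +6·2° lon, +6·1° lat → SW at lon -108°, lat -24°.
Subsquare k=10, d=3: +10·0.0833333° lon, +3·0.0416667° lat → SW at lon -107.167°, lat -23.875°.
Cell spans 0.0833333° lon × 0.0416667° lat.
south -23.8750, north -23.8333.

-23.8750, -23.8333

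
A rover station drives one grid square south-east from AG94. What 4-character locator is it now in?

BG03

Longitude square 9; +1 → 10, wraps to 0, carry into field.
Longitude field A = 0; +1 → 1 = B.
Latitude square 4; −1 → 3.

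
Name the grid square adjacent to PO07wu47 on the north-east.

PO07wu58

Longitude extended square 4; +1 → 5.
Latitude extended square 7; +1 → 8.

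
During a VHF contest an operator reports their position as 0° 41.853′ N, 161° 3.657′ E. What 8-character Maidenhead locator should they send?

RJ00mq77

Offset from 180°W / 90°S: lon 341.06095°, lat 90.69755°.
Field (20°×10°, letters A–R): lon ⌊341.06095/20⌋ = 17 → R; lat ⌊90.69755/10⌋ = 9 → J.
Square (2°×1°, digits 0–9): lon ⌊1.06095/2⌋ = 0; lat ⌊0.69755/1⌋ = 0.
Subsquare (5′×2.5′, letters a–x): lon ⌊1.06095/0.0833333⌋ = 12 → m; lat ⌊0.69755/0.0416667⌋ = 16 → q.
Extended square (30″×15″, digits 0–9): lon ⌊0.06095/0.00833333⌋ = 7; lat ⌊0.03088/0.00416667⌋ = 7.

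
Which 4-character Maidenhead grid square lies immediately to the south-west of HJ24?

Longitude square 2; −1 → 1.
Latitude square 4; −1 → 3.

HJ13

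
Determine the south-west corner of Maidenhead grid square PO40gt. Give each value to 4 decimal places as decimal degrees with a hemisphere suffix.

Field P=15, O=14: +15·20° lon, +14·10° lat → SW at lon 120°, lat 50°.
Square 4, 0: +4·2° lon, +0·1° lat → SW at lon 128°, lat 50°.
Subsquare g=6, t=19: +6·0.0833333° lon, +19·0.0416667° lat → SW at lon 128.5°, lat 50.7917°.
latitude 50.7917° N, longitude 128.5000° E.

50.7917° N, 128.5000° E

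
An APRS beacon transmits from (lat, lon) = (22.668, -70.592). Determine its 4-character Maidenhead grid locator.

FL42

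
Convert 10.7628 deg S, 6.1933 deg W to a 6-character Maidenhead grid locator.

Add 180° to longitude and 90° to latitude: 173.8067, 79.2372.
Field: lon ⌊173.8067/20⌋ = 8 → I; lat ⌊79.2372/10⌋ = 7 → H.
Square: lon ⌊13.8067/2⌋ = 6; lat ⌊9.2372/1⌋ = 9.
Subsquare: lon ⌊1.8067/0.0833333⌋ = 21 → v; lat ⌊0.2372/0.0416667⌋ = 5 → f.

IH69vf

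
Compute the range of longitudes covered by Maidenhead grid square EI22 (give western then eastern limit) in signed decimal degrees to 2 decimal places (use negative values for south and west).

-96.00, -94.00

Field E=4, I=8: +4·20° lon, +8·10° lat → SW at lon -100°, lat -10°.
Square 2, 2: +2·2° lon, +2·1° lat → SW at lon -96°, lat -8°.
Cell spans 2° lon × 1° lat.
west -96.00, east -94.00.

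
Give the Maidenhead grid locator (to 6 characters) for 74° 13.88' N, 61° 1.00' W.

FQ94lf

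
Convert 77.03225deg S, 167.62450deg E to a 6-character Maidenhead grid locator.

RB32tx

Offset from 180°W / 90°S: lon 347.6245°, lat 12.9677°.
Field: 347.6245/20 → 17 → R, 12.9677/10 → 1 → B; chars RB.
Square: 7.6245/2 → 3, 2.9677/1 → 2; chars 32.
Subsquare: 1.6245/0.0833333 → 19 → t, 0.9677/0.0416667 → 23 → x; chars tx.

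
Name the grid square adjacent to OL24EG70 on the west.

OL24eg60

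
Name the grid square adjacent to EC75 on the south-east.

EC84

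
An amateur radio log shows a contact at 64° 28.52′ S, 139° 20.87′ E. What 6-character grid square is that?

PC95qm

Add 180° to longitude and 90° to latitude: 319.3478, 25.5247.
Field (20°×10°, letters A–R): 319.3478/20 → 15 → P, 25.5247/10 → 2 → C; chars PC.
Square (2°×1°, digits 0–9): 19.3478/2 → 9, 5.5247/1 → 5; chars 95.
Subsquare (5′×2.5′, letters a–x): 1.3478/0.0833333 → 16 → q, 0.5247/0.0416667 → 12 → m; chars qm.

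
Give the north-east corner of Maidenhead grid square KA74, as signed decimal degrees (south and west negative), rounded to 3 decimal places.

-85.000, 36.000

Field K=10, A=0: +10·20° lon, +0·10° lat → SW at lon 20°, lat -90°.
Square 7, 4: +7·2° lon, +4·1° lat → SW at lon 34°, lat -86°.
Cell spans 2° lon × 1° lat. NE corner is SW corner plus one full cell.
latitude -85.000, longitude 36.000.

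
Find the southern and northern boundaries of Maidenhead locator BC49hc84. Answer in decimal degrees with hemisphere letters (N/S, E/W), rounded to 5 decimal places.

Field B=1, C=2: +1·20° lon, +2·10° lat → SW at lon -160°, lat -70°.
Square 4, 9: +4·2° lon, +9·1° lat → SW at lon -152°, lat -61°.
Subsquare h=7, c=2: +7·0.0833333° lon, +2·0.0416667° lat → SW at lon -151.417°, lat -60.9167°.
Extended square 8, 4: +8·0.00833333° lon, +4·0.00416667° lat → SW at lon -151.35°, lat -60.9°.
Cell spans 0.00833333° lon × 0.00416667° lat.
south 60.90000° S, north 60.89583° S.

60.90000° S, 60.89583° S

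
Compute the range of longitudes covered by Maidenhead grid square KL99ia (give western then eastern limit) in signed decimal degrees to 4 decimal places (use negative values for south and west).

38.6667, 38.7500

Field K=10, L=11: +10·20° lon, +11·10° lat → SW at lon 20°, lat 20°.
Square 9, 9: +9·2° lon, +9·1° lat → SW at lon 38°, lat 29°.
Subsquare i=8, a=0: +8·0.0833333° lon, +0·0.0416667° lat → SW at lon 38.6667°, lat 29°.
Cell spans 0.0833333° lon × 0.0416667° lat.
west 38.6667, east 38.7500.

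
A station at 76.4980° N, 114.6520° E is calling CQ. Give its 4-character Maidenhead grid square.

Offset from 180°W / 90°S: lon 294.65°, lat 166.50°.
Field (20°×10°, letters A–R): lon ⌊294.65/20⌋ = 14 → O; lat ⌊166.50/10⌋ = 16 → Q.
Square (2°×1°, digits 0–9): lon ⌊14.65/2⌋ = 7; lat ⌊6.50/1⌋ = 6.

OQ76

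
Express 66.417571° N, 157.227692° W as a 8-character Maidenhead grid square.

BP16jk20

Offset from 180°W / 90°S: lon 22.77231°, lat 156.41757°.
Field (20°×10°, letters A–R): 22.77231/20 → 1 → B, 156.41757/10 → 15 → P; chars BP.
Square (2°×1°, digits 0–9): 2.77231/2 → 1, 6.41757/1 → 6; chars 16.
Subsquare (5′×2.5′, letters a–x): 0.77231/0.0833333 → 9 → j, 0.41757/0.0416667 → 10 → k; chars jk.
Extended square (30″×15″, digits 0–9): 0.02231/0.00833333 → 2, 0.00090/0.00416667 → 0; chars 20.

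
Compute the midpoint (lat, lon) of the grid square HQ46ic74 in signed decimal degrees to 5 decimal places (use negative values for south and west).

Field H=7, Q=16: +7·20° lon, +16·10° lat → SW at lon -40°, lat 70°.
Square 4, 6: +4·2° lon, +6·1° lat → SW at lon -32°, lat 76°.
Subsquare i=8, c=2: +8·0.0833333° lon, +2·0.0416667° lat → SW at lon -31.3333°, lat 76.0833°.
Extended square 7, 4: +7·0.00833333° lon, +4·0.00416667° lat → SW at lon -31.275°, lat 76.1°.
Cell spans 0.00833333° lon × 0.00416667° lat. Centre is SW corner plus half of each.
latitude 76.10208, longitude -31.27083.

76.10208, -31.27083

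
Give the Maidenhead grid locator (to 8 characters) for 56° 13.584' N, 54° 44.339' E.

LO76if84

Shift to the Maidenhead origin (180°W, 90°S): lon 234.73898, lat 146.22640.
Field: lon ⌊234.73898/20⌋ = 11 → L; lat ⌊146.22640/10⌋ = 14 → O.
Square: lon ⌊14.73898/2⌋ = 7; lat ⌊6.22640/1⌋ = 6.
Subsquare: lon ⌊0.73898/0.0833333⌋ = 8 → i; lat ⌊0.22640/0.0416667⌋ = 5 → f.
Extended square: lon ⌊0.07232/0.00833333⌋ = 8; lat ⌊0.01807/0.00416667⌋ = 4.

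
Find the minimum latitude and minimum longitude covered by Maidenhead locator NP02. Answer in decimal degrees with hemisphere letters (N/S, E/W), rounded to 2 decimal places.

Field N=13, P=15: +13·20° lon, +15·10° lat → SW at lon 80°, lat 60°.
Square 0, 2: +0·2° lon, +2·1° lat → SW at lon 80°, lat 62°.
latitude 62.00° N, longitude 80.00° E.

62.00° N, 80.00° E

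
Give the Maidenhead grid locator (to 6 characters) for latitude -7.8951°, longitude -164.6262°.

AI72qc

Offset from 180°W / 90°S: lon 15.3738°, lat 82.1049°.
Field: 15.3738/20 → 0 → A, 82.1049/10 → 8 → I; chars AI.
Square: 15.3738/2 → 7, 2.1049/1 → 2; chars 72.
Subsquare: 1.3738/0.0833333 → 16 → q, 0.1049/0.0416667 → 2 → c; chars qc.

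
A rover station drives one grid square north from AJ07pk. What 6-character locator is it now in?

Latitude subsquare k = 10; +1 → 11 = l.
The longitude characters are unchanged.

AJ07pl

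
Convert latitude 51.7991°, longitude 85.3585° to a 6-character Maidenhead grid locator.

NO21qt

Add 180° to longitude and 90° to latitude: 265.3585, 141.7991.
Field: 265.3585/20 → 13 → N, 141.7991/10 → 14 → O; chars NO.
Square: 5.3585/2 → 2, 1.7991/1 → 1; chars 21.
Subsquare: 1.3585/0.0833333 → 16 → q, 0.7991/0.0416667 → 19 → t; chars qt.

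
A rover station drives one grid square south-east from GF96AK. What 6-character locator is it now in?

Longitude subsquare a = 0; +1 → 1 = b.
Latitude subsquare k = 10; −1 → 9 = j.

GF96bj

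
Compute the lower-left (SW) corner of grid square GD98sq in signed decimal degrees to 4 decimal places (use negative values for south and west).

-51.3333, -40.5000

Field G=6, D=3: +6·20° lon, +3·10° lat → SW at lon -60°, lat -60°.
Square 9, 8: +9·2° lon, +8·1° lat → SW at lon -42°, lat -52°.
Subsquare s=18, q=16: +18·0.0833333° lon, +16·0.0416667° lat → SW at lon -40.5°, lat -51.3333°.
latitude -51.3333, longitude -40.5000.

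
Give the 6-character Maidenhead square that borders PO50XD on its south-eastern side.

PO60ac

Longitude subsquare x = 23; +1 → 24, wraps to 0 = a, carry into square.
Longitude square 5; +1 → 6.
Latitude subsquare d = 3; −1 → 2 = c.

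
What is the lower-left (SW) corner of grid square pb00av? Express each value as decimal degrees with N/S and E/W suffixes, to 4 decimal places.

Field P=15, B=1: +15·20° lon, +1·10° lat → SW at lon 120°, lat -80°.
Square 0, 0: +0·2° lon, +0·1° lat → SW at lon 120°, lat -80°.
Subsquare a=0, v=21: +0·0.0833333° lon, +21·0.0416667° lat → SW at lon 120°, lat -79.125°.
latitude 79.1250° S, longitude 120.0000° E.

79.1250° S, 120.0000° E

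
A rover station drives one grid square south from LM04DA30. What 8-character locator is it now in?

Latitude extended square 0; −1 → -1, wraps to 9, carry into subsquare.
Latitude subsquare a = 0; −1 → -1, wraps to 23 = x, carry into square.
Latitude square 4; −1 → 3.
The longitude characters are unchanged.

LM03dx39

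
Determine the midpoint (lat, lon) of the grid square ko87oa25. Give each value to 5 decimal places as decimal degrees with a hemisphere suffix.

57.02292° N, 37.18750° E

Field K=10, O=14: +10·20° lon, +14·10° lat → SW at lon 20°, lat 50°.
Square 8, 7: +8·2° lon, +7·1° lat → SW at lon 36°, lat 57°.
Subsquare o=14, a=0: +14·0.0833333° lon, +0·0.0416667° lat → SW at lon 37.1667°, lat 57°.
Extended square 2, 5: +2·0.00833333° lon, +5·0.00416667° lat → SW at lon 37.1833°, lat 57.0208°.
Cell spans 0.00833333° lon × 0.00416667° lat. Centre is SW corner plus half of each.
latitude 57.02292° N, longitude 37.18750° E.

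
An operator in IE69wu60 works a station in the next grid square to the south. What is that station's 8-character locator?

IE69wt69

Latitude extended square 0; −1 → -1, wraps to 9, carry into subsquare.
Latitude subsquare u = 20; −1 → 19 = t.
The longitude characters are unchanged.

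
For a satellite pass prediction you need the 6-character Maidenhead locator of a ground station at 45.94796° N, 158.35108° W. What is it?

Add 180° to longitude and 90° to latitude: 21.6489, 135.9480.
Field (20°×10°, letters A–R): 21.6489/20 → 1 → B, 135.9480/10 → 13 → N; chars BN.
Square (2°×1°, digits 0–9): 1.6489/2 → 0, 5.9480/1 → 5; chars 05.
Subsquare (5′×2.5′, letters a–x): 1.6489/0.0833333 → 19 → t, 0.9480/0.0416667 → 22 → w; chars tw.

BN05tw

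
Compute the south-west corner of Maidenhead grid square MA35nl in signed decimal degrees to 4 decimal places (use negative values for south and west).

-84.5417, 67.0833

Field M=12, A=0: +12·20° lon, +0·10° lat → SW at lon 60°, lat -90°.
Square 3, 5: +3·2° lon, +5·1° lat → SW at lon 66°, lat -85°.
Subsquare n=13, l=11: +13·0.0833333° lon, +11·0.0416667° lat → SW at lon 67.0833°, lat -84.5417°.
latitude -84.5417, longitude 67.0833.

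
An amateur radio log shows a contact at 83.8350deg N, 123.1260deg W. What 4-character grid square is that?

CR83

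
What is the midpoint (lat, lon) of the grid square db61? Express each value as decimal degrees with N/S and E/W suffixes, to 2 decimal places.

Field D=3, B=1: +3·20° lon, +1·10° lat → SW at lon -120°, lat -80°.
Square 6, 1: +6·2° lon, +1·1° lat → SW at lon -108°, lat -79°.
Cell spans 2° lon × 1° lat. Centre is SW corner plus half of each.
latitude 78.50° S, longitude 107.00° W.

78.50° S, 107.00° W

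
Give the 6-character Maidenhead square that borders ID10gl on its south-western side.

Longitude subsquare g = 6; −1 → 5 = f.
Latitude subsquare l = 11; −1 → 10 = k.

ID10fk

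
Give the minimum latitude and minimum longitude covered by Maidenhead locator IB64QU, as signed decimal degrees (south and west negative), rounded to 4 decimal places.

-75.1667, -6.6667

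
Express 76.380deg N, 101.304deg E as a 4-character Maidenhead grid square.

Shift to the Maidenhead origin (180°W, 90°S): lon 281.30, lat 166.38.
Field: lon ⌊281.30/20⌋ = 14 → O; lat ⌊166.38/10⌋ = 16 → Q.
Square: lon ⌊1.30/2⌋ = 0; lat ⌊6.38/1⌋ = 6.

OQ06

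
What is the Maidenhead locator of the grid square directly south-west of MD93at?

Longitude subsquare a = 0; −1 → -1, wraps to 23 = x, carry into square.
Longitude square 9; −1 → 8.
Latitude subsquare t = 19; −1 → 18 = s.

MD83xs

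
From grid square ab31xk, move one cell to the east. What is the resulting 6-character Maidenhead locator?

Longitude subsquare x = 23; +1 → 24, wraps to 0 = a, carry into square.
Longitude square 3; +1 → 4.
The latitude characters are unchanged.

AB41ak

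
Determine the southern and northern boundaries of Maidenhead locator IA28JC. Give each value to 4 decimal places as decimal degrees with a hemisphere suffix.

Field I=8, A=0: +8·20° lon, +0·10° lat → SW at lon -20°, lat -90°.
Square 2, 8: +2·2° lon, +8·1° lat → SW at lon -16°, lat -82°.
Subsquare j=9, c=2: +9·0.0833333° lon, +2·0.0416667° lat → SW at lon -15.25°, lat -81.9167°.
Cell spans 0.0833333° lon × 0.0416667° lat.
south 81.9167° S, north 81.8750° S.

81.9167° S, 81.8750° S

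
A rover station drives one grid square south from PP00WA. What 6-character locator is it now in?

Latitude subsquare a = 0; −1 → -1, wraps to 23 = x, carry into square.
Latitude square 0; −1 → -1, wraps to 9, carry into field.
Latitude field P = 15; −1 → 14 = O.
The longitude characters are unchanged.

PO09wx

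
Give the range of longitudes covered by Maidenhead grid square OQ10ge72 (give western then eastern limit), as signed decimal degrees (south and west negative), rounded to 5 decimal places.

102.55833, 102.56667

Field O=14, Q=16: +14·20° lon, +16·10° lat → SW at lon 100°, lat 70°.
Square 1, 0: +1·2° lon, +0·1° lat → SW at lon 102°, lat 70°.
Subsquare g=6, e=4: +6·0.0833333° lon, +4·0.0416667° lat → SW at lon 102.5°, lat 70.1667°.
Extended square 7, 2: +7·0.00833333° lon, +2·0.00416667° lat → SW at lon 102.558°, lat 70.175°.
Cell spans 0.00833333° lon × 0.00416667° lat.
west 102.55833, east 102.56667.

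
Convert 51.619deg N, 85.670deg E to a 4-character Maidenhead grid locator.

Offset from 180°W / 90°S: lon 265.67°, lat 141.62°.
Field (20°×10°, letters A–R): lon ⌊265.67/20⌋ = 13 → N; lat ⌊141.62/10⌋ = 14 → O.
Square (2°×1°, digits 0–9): lon ⌊5.67/2⌋ = 2; lat ⌊1.62/1⌋ = 1.

NO21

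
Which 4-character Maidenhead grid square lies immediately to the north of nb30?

NB31

Latitude square 0; +1 → 1.
The longitude characters are unchanged.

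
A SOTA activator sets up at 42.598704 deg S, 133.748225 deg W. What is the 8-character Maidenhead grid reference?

Add 180° to longitude and 90° to latitude: 46.25178, 47.40130.
Field: 46.25178/20 → 2 → C, 47.40130/10 → 4 → E; chars CE.
Square: 6.25178/2 → 3, 7.40130/1 → 7; chars 37.
Subsquare: 0.25178/0.0833333 → 3 → d, 0.40130/0.0416667 → 9 → j; chars dj.
Extended square: 0.00178/0.00833333 → 0, 0.02630/0.00416667 → 6; chars 06.

CE37dj06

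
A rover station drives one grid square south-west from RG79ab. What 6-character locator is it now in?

Longitude subsquare a = 0; −1 → -1, wraps to 23 = x, carry into square.
Longitude square 7; −1 → 6.
Latitude subsquare b = 1; −1 → 0 = a.

RG69xa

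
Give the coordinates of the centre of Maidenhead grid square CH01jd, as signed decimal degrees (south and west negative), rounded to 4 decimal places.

-18.8542, -139.2083

Field C=2, H=7: +2·20° lon, +7·10° lat → SW at lon -140°, lat -20°.
Square 0, 1: +0·2° lon, +1·1° lat → SW at lon -140°, lat -19°.
Subsquare j=9, d=3: +9·0.0833333° lon, +3·0.0416667° lat → SW at lon -139.25°, lat -18.875°.
Cell spans 0.0833333° lon × 0.0416667° lat. Centre is SW corner plus half of each.
latitude -18.8542, longitude -139.2083.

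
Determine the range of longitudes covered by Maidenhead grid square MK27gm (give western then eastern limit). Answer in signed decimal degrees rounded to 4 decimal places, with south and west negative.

64.5000, 64.5833

Field M=12, K=10: +12·20° lon, +10·10° lat → SW at lon 60°, lat 10°.
Square 2, 7: +2·2° lon, +7·1° lat → SW at lon 64°, lat 17°.
Subsquare g=6, m=12: +6·0.0833333° lon, +12·0.0416667° lat → SW at lon 64.5°, lat 17.5°.
Cell spans 0.0833333° lon × 0.0416667° lat.
west 64.5000, east 64.5833.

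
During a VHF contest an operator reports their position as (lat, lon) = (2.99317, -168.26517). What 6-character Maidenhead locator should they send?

AJ52ux

Offset from 180°W / 90°S: lon 11.7348°, lat 92.9932°.
Field (20°×10°, letters A–R): 11.7348/20 → 0 → A, 92.9932/10 → 9 → J; chars AJ.
Square (2°×1°, digits 0–9): 11.7348/2 → 5, 2.9932/1 → 2; chars 52.
Subsquare (5′×2.5′, letters a–x): 1.7348/0.0833333 → 20 → u, 0.9932/0.0416667 → 23 → x; chars ux.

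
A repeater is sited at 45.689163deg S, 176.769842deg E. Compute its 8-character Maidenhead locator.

RE84jh24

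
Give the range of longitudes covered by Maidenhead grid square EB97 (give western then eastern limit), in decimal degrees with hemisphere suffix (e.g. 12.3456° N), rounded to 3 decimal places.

82.000° W, 80.000° W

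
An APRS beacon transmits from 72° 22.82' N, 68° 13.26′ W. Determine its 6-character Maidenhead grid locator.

Add 180° to longitude and 90° to latitude: 111.7790, 162.3803.
Field (20°×10°, letters A–R): 111.7790/20 → 5 → F, 162.3803/10 → 16 → Q; chars FQ.
Square (2°×1°, digits 0–9): 11.7790/2 → 5, 2.3803/1 → 2; chars 52.
Subsquare (5′×2.5′, letters a–x): 1.7790/0.0833333 → 21 → v, 0.3803/0.0416667 → 9 → j; chars vj.

FQ52vj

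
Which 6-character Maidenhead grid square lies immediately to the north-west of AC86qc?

AC86pd

Longitude subsquare q = 16; −1 → 15 = p.
Latitude subsquare c = 2; +1 → 3 = d.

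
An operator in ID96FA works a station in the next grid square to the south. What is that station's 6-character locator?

ID95fx

Latitude subsquare a = 0; −1 → -1, wraps to 23 = x, carry into square.
Latitude square 6; −1 → 5.
The longitude characters are unchanged.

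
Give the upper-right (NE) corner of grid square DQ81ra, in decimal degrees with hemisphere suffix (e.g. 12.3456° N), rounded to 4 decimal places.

71.0417° N, 102.5000° W

Field D=3, Q=16: +3·20° lon, +16·10° lat → SW at lon -120°, lat 70°.
Square 8, 1: +8·2° lon, +1·1° lat → SW at lon -104°, lat 71°.
Subsquare r=17, a=0: +17·0.0833333° lon, +0·0.0416667° lat → SW at lon -102.583°, lat 71°.
Cell spans 0.0833333° lon × 0.0416667° lat. NE corner is SW corner plus one full cell.
latitude 71.0417° N, longitude 102.5000° W.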